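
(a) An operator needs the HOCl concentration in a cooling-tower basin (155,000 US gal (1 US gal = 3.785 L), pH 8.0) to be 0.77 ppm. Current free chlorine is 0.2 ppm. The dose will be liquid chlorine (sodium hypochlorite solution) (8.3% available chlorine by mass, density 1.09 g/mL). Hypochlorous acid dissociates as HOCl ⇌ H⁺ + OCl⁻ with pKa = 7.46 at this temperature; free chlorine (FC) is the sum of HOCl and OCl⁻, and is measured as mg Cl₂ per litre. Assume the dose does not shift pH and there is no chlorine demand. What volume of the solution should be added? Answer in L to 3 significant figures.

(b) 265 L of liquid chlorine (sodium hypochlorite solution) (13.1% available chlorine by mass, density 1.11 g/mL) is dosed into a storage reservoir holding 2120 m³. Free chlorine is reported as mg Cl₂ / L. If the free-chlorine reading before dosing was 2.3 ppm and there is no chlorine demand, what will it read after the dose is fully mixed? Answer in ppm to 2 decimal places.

(a) 21.0 L; (b) 20.48 ppm

(a) Volume: 155,000 US gal × 3.785 L/gal = 586,675 L.
(a) [OCl⁻]/[HOCl] = 10^(pH − pKa) = 10^(8.0 − 7.46) = 3.467; fraction as HOCl = 1/(1 + 3.467) = 0.2238.
(a) Free chlorine required for 0.77 ppm HOCl: 0.77 / 0.2238 = 3.44 ppm.
(a) FC to add: 3.44 − 0.2 = 3.24 mg/L as Cl₂.
(a) Cl₂ equivalent: 3.24 mg/L × 586,675 L = 1901 g.
(a) Product at 8.3% available Cl: 1901 / 0.083 = 22,900 g.
(a) Volume: 22,900 g ÷ 1.09 g/mL = 21,010 mL.

(b) Volume: 2120 m³ = 2,120,000 L.
(b) Mass of solution: 265 L × 1000 mL/L × 1.11 g/mL = 294,200 g.
(b) Available chlorine delivered: 294,200 g × 0.131 = 38,530 g as Cl₂.
(b) Concentration rise: 38,530 g / 2,120,000 L = 18.18 mg/L = 18.18 ppm.
(b) Final FC: 2.3 + 18.18 = 20.48 ppm.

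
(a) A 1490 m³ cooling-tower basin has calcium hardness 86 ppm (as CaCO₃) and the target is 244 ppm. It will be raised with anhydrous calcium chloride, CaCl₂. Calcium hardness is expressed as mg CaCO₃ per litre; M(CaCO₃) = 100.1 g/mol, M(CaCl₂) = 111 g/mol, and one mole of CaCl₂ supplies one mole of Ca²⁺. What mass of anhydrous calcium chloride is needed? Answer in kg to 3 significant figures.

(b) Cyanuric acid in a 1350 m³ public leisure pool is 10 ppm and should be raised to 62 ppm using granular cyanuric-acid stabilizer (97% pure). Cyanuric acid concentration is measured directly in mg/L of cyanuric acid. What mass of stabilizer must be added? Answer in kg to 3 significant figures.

(a) 261 kg; (b) 72.4 kg

(a) Volume: 1490 m³ = 1,490,000 L.
(a) Hardness to add: (244 − 86) = 158 mg/L as CaCO₃ × 1,490,000 L = 235,400 g as CaCO₃.
(a) Moles of Ca²⁺ (1 mol Ca²⁺ ≡ 1 mol CaCO₃): 235,400 / 100.1 g/mol = 2352 mol.
(a) Mass of CaCl₂: 2352 × 111 = 261,100 g.

(b) Volume: 1350 m³ = 1,350,000 L.
(b) CYA to add: (62 − 10) = 52 mg/L × 1,350,000 L = 70,200 g cyanuric acid.
(b) At 97% purity: 70,200 / 0.97 = 72,370 g product.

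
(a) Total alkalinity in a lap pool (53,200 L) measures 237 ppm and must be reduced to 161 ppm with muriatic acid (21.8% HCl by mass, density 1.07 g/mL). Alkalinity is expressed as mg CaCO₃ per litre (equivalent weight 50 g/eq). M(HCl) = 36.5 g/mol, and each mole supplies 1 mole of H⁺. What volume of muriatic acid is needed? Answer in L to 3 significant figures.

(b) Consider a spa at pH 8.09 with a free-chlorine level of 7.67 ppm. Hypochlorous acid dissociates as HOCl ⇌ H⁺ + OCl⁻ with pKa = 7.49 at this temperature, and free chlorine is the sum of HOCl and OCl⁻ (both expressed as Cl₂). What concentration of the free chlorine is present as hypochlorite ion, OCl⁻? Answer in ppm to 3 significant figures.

(a) Alkalinity to neutralize: (237 − 161) = 76 mg/L as CaCO₃ × 53,200 L = 4043 g as CaCO₃.
(a) Equivalents of H⁺ required: 4043 ÷ 50 g/eq = 80.86 eq = 80.86 mol HCl.
(a) Mass of HCl: 80.86 × 36.5 = 2952 g.
(a) Mass of 21.8% solution: 2952 / 0.218 = 13,540 g.
(a) Volume: 13,540 g ÷ 1.07 g/mL = 12,650 mL.

(b) [OCl⁻]/[HOCl] = 10^(pH − pKa) = 10^(8.09 − 7.49) = 10^0.60 = 3.981.
(b) Fraction as HOCl = 1 / (1 + 3.981) = 0.2008.
(b) OCl⁻ = (1 − 0.2008) × 7.67 ppm = 6.13 ppm.

(a) 12.7 L; (b) 6.13 ppm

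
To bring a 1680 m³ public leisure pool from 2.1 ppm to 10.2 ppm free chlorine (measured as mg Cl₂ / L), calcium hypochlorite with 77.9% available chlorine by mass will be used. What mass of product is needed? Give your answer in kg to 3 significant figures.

17.5 kg

Volume: 1680 m³ = 1,680,000 L.
Chlorine deficit: 10.2 − 2.1 = 8.1 ppm = 8.1 mg/L as Cl₂.
Cl₂ equivalent needed: 8.1 mg/L × 1,680,000 L = 13,610,000 mg = 13,610 g.
Product at 77.9% available chlorine: 13,610 / 0.779 = 17,470 g.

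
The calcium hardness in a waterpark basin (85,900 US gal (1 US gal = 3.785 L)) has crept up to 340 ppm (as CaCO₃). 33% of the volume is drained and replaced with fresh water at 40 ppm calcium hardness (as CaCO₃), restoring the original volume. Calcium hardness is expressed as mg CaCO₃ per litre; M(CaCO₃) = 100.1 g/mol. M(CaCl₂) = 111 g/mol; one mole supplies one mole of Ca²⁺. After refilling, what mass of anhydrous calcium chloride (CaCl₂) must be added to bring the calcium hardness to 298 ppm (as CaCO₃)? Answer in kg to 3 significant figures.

20.6 kg

Volume: 85,900 US gal × 3.785 L/gal = 325,132 L.
After draining 33% and refilling: 340 × 0.67 + 40 × 0.33 = 241 ppm.
Deficit to target: 298 − 241 = 57 mg/L.
As CaCO₃: 57 mg/L × 325,132 L = 18,530 g; ÷ 100.1 = 185.1 mol Ca²⁺.
Mass: 185.1 × 111 = 20,550 g.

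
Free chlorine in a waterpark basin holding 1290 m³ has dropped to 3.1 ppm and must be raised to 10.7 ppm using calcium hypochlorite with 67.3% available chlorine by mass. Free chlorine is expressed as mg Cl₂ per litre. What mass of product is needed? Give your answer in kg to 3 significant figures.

Volume: 1290 m³ = 1,290,000 L.
Chlorine deficit: 10.7 − 3.1 = 7.6 ppm = 7.6 mg/L as Cl₂.
Cl₂ equivalent needed: 7.6 mg/L × 1,290,000 L = 9,804,000 mg = 9804 g.
Product at 67.3% available chlorine: 9804 / 0.673 = 14,570 g.

14.6 kg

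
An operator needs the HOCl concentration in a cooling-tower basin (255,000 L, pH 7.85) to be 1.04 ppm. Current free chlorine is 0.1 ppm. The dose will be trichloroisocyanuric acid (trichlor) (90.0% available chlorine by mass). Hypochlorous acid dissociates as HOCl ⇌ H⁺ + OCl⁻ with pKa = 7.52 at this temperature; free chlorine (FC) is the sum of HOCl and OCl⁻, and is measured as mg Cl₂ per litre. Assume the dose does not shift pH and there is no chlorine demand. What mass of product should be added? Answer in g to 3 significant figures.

[OCl⁻]/[HOCl] = 10^(pH − pKa) = 10^(7.85 − 7.52) = 2.138; fraction as HOCl = 1/(1 + 2.138) = 0.3187.
Free chlorine required for 1.04 ppm HOCl: 1.04 / 0.3187 = 3.263 ppm.
FC to add: 3.263 − 0.1 = 3.163 mg/L as Cl₂.
Cl₂ equivalent: 3.163 mg/L × 255,000 L = 806.7 g.
Product at 90.0% available Cl: 806.7 / 0.9 = 896.3 g.

896 g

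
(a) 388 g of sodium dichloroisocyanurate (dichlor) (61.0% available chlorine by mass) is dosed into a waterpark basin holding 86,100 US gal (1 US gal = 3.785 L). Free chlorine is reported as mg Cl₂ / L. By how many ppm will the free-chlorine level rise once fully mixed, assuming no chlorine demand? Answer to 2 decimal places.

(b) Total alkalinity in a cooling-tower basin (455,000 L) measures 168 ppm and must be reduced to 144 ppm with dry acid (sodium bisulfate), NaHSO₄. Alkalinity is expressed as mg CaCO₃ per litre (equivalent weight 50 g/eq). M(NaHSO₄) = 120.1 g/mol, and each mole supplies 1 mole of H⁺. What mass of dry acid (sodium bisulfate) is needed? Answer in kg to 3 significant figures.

(a) 0.73 ppm; (b) 26.2 kg

(a) Volume: 86,100 US gal × 3.785 L/gal = 325,888 L.
(a) Available chlorine delivered: 388 g × 0.61 = 236.7 g as Cl₂.
(a) Concentration rise: 236.7 g / 325,888 L = 0.7263 mg/L = 0.73 ppm.

(b) Alkalinity to neutralize: (168 − 144) = 24 mg/L as CaCO₃ × 455,000 L = 10,920 g as CaCO₃.
(b) Equivalents of H⁺ required: 10,920 ÷ 50 g/eq = 218.4 eq = 218.4 mol NaHSO₄.
(b) Mass of NaHSO₄: 218.4 × 120.1 = 26,230 g.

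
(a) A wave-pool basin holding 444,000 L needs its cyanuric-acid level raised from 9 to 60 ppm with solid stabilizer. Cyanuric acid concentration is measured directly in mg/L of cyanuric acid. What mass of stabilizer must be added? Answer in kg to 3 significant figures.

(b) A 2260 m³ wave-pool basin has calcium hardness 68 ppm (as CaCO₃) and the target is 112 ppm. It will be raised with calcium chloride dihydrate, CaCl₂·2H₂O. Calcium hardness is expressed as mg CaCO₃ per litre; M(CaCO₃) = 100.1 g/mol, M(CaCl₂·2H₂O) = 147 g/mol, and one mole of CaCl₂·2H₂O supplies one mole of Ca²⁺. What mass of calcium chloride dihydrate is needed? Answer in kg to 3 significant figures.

(a) CYA to add: (60 − 9) = 51 mg/L × 444,000 L = 22,640 g cyanuric acid.

(b) Volume: 2260 m³ = 2,260,000 L.
(b) Hardness to add: (112 − 68) = 44 mg/L as CaCO₃ × 2,260,000 L = 99,440 g as CaCO₃.
(b) Moles of Ca²⁺ (1 mol Ca²⁺ ≡ 1 mol CaCO₃): 99,440 / 100.1 g/mol = 993.4 mol.
(b) Mass of CaCl₂·2H₂O: 993.4 × 147 = 146,000 g.

(a) 22.6 kg; (b) 146 kg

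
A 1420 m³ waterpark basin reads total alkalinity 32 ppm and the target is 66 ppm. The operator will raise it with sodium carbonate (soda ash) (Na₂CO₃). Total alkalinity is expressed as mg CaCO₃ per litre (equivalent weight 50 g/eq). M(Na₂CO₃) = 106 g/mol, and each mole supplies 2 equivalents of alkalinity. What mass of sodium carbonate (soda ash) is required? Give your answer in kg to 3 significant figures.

51.2 kg

Volume: 1420 m³ = 1,420,000 L.
Alkalinity to add: (66 − 32) = 34 mg/L as CaCO₃ × 1,420,000 L = 48,280 g as CaCO₃.
Equivalents: 48,280 g ÷ 50 g/eq = 965.6 eq.
Each mole of Na₂CO₃ supplies 2 eq, so 965.6 / 2 = 482.8 mol.
Mass: 482.8 mol × 106 g/mol = 51,180 g.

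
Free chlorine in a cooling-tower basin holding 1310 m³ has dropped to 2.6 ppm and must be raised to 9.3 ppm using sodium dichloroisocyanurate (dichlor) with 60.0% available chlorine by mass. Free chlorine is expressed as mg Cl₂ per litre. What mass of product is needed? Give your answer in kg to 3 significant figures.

14.6 kg

Volume: 1310 m³ = 1,310,000 L.
Chlorine deficit: 9.3 − 2.6 = 6.7 ppm = 6.7 mg/L as Cl₂.
Cl₂ equivalent needed: 6.7 mg/L × 1,310,000 L = 8,777,000 mg = 8777 g.
Product at 60.0% available chlorine: 8777 / 0.6 = 14,630 g.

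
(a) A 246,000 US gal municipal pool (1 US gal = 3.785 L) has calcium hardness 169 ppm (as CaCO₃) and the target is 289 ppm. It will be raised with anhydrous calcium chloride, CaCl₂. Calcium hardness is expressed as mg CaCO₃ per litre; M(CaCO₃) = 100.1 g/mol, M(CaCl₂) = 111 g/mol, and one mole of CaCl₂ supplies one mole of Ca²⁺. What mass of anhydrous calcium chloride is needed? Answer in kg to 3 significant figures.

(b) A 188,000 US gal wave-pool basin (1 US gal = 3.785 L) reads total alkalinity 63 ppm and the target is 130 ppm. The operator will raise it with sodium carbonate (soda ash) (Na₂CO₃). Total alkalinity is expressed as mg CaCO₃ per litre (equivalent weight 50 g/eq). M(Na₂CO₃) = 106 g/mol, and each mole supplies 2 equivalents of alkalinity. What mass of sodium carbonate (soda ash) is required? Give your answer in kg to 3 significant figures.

(a) 124 kg; (b) 50.5 kg

(a) Volume: 246,000 US gal × 3.785 L/gal = 931,110 L.
(a) Hardness to add: (289 − 169) = 120 mg/L as CaCO₃ × 931,110 L = 111,700 g as CaCO₃.
(a) Moles of Ca²⁺ (1 mol Ca²⁺ ≡ 1 mol CaCO₃): 111,700 / 100.1 g/mol = 1116 mol.
(a) Mass of CaCl₂: 1116 × 111 = 123,900 g.

(b) Volume: 188,000 US gal × 3.785 L/gal = 711,580 L.
(b) Alkalinity to add: (130 − 63) = 67 mg/L as CaCO₃ × 711,580 L = 47,680 g as CaCO₃.
(b) Equivalents: 47,680 g ÷ 50 g/eq = 953.5 eq.
(b) Each mole of Na₂CO₃ supplies 2 eq, so 953.5 / 2 = 476.8 mol.
(b) Mass: 476.8 mol × 106 g/mol = 50,540 g.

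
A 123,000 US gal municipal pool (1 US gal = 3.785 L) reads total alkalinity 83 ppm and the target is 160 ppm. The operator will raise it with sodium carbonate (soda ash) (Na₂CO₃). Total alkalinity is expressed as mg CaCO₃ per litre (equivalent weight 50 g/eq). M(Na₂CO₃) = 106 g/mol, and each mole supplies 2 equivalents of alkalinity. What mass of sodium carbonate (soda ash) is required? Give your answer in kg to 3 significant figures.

Volume: 123,000 US gal × 3.785 L/gal = 465,555 L.
Alkalinity to add: (160 − 83) = 77 mg/L as CaCO₃ × 465,555 L = 35,850 g as CaCO₃.
Equivalents: 35,850 g ÷ 50 g/eq = 717 eq.
Each mole of Na₂CO₃ supplies 2 eq, so 717 / 2 = 358.5 mol.
Mass: 358.5 mol × 106 g/mol = 38,000 g.

38.0 kg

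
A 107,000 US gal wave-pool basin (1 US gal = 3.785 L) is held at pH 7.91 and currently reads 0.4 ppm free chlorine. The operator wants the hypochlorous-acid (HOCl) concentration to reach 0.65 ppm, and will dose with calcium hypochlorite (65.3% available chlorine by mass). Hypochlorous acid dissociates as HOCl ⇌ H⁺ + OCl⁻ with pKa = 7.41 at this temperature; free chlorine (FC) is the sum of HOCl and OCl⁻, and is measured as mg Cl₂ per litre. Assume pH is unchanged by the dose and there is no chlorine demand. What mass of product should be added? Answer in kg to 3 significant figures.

Volume: 107,000 US gal × 3.785 L/gal = 404,995 L.
[OCl⁻]/[HOCl] = 10^(pH − pKa) = 10^(7.91 − 7.41) = 3.162; fraction as HOCl = 1/(1 + 3.162) = 0.2403.
Free chlorine required for 0.65 ppm HOCl: 0.65 / 0.2403 = 2.705 ppm.
FC to add: 2.705 − 0.4 = 2.305 mg/L as Cl₂.
Cl₂ equivalent: 2.305 mg/L × 404,995 L = 933.7 g.
Product at 65.3% available Cl: 933.7 / 0.653 = 1430 g.

1.43 kg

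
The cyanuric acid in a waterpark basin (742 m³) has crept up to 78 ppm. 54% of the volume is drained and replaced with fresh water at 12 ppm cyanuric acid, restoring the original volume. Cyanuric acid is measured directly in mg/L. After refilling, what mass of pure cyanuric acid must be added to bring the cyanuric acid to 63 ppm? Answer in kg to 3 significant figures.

Volume: 742 m³ = 742,000 L.
After draining 54% and refilling: 78 × 0.46 + 12 × 0.54 = 42.36 ppm.
Deficit to target: 63 − 42.36 = 20.64 mg/L.
Mass: 20.64 mg/L × 742,000 L = 15,310 g cyanuric acid.

15.3 kg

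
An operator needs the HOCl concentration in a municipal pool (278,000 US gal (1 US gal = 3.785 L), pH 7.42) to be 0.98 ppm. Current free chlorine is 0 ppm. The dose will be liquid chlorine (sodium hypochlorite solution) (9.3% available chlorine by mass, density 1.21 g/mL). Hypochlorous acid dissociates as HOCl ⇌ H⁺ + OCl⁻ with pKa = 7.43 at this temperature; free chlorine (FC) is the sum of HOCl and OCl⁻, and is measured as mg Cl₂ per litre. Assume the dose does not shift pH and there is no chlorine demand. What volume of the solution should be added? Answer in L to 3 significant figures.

Volume: 278,000 US gal × 3.785 L/gal = 1,052,230 L.
[OCl⁻]/[HOCl] = 10^(pH − pKa) = 10^(7.42 − 7.43) = 0.9772; fraction as HOCl = 1/(1 + 0.9772) = 0.5058.
Free chlorine required for 0.98 ppm HOCl: 0.98 / 0.5058 = 1.938 ppm.
FC to add: 1.938 − 0 = 1.938 mg/L as Cl₂.
Cl₂ equivalent: 1.938 mg/L × 1,052,230 L = 2039 g.
Product at 9.3% available Cl: 2039 / 0.093 = 21,920 g.
Volume: 21,920 g ÷ 1.21 g/mL = 18,120 mL.

18.1 L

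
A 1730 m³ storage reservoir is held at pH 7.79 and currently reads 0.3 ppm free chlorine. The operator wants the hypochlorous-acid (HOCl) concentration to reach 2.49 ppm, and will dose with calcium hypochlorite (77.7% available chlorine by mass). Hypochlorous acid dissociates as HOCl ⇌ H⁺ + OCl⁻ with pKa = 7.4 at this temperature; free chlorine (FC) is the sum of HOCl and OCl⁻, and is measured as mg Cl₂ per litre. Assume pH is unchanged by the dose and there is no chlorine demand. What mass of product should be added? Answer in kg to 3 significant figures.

Volume: 1730 m³ = 1,730,000 L.
[OCl⁻]/[HOCl] = 10^(pH − pKa) = 10^(7.79 − 7.4) = 2.455; fraction as HOCl = 1/(1 + 2.455) = 0.2895.
Free chlorine required for 2.49 ppm HOCl: 2.49 / 0.2895 = 8.602 ppm.
FC to add: 8.602 − 0.3 = 8.302 mg/L as Cl₂.
Cl₂ equivalent: 8.302 mg/L × 1,730,000 L = 14,360 g.
Product at 77.7% available Cl: 14,360 / 0.777 = 18,490 g.

18.5 kg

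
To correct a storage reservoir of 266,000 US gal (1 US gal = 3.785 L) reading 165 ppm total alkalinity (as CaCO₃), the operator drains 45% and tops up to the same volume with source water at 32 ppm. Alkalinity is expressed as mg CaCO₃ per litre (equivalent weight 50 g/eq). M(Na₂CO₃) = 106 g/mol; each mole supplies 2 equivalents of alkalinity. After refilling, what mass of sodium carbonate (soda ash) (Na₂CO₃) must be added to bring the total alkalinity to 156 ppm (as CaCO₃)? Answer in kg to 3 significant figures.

54.3 kg

Volume: 266,000 US gal × 3.785 L/gal = 1,006,810 L.
After draining 45% and refilling: 165 × 0.55 + 32 × 0.45 = 105.15 ppm.
Deficit to target: 156 − 105.15 = 50.85 mg/L.
As CaCO₃: 50.85 mg/L × 1,006,810 L = 51,200 g; ÷ 50 g/eq ÷ 2 = 512 mol Na₂CO₃.
Mass: 512 × 106 = 54,270 g.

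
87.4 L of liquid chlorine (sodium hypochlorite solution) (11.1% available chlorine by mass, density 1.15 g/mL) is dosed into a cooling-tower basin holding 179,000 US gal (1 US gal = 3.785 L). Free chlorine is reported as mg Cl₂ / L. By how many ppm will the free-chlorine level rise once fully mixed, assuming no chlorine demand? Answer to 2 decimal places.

Volume: 179,000 US gal × 3.785 L/gal = 677,515 L.
Mass of solution: 87.4 L × 1000 mL/L × 1.15 g/mL = 100,500 g.
Available chlorine delivered: 100,500 g × 0.111 = 11,160 g as Cl₂.
Concentration rise: 11,160 g / 677,515 L = 16.47 mg/L = 16.47 ppm.

16.47 ppm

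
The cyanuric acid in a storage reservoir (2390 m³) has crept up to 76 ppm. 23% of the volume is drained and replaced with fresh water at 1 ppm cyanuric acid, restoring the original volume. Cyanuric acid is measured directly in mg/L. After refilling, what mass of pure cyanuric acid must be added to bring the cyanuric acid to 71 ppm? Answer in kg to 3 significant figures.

Volume: 2390 m³ = 2,390,000 L.
After draining 23% and refilling: 76 × 0.77 + 1 × 0.23 = 58.75 ppm.
Deficit to target: 71 − 58.75 = 12.25 mg/L.
Mass: 12.25 mg/L × 2,390,000 L = 29,280 g cyanuric acid.

29.3 kg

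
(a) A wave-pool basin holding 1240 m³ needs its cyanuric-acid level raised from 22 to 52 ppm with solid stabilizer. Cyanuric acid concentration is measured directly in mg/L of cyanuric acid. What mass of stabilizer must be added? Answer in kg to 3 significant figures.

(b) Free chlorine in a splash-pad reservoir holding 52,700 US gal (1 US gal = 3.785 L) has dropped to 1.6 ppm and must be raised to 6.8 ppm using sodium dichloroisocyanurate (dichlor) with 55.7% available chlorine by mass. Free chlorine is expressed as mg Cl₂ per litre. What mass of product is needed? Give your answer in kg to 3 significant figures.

(a) Volume: 1240 m³ = 1,240,000 L.
(a) CYA to add: (52 − 22) = 30 mg/L × 1,240,000 L = 37,200 g cyanuric acid.

(b) Volume: 52,700 US gal × 3.785 L/gal = 199,470 L.
(b) Chlorine deficit: 6.8 − 1.6 = 5.2 ppm = 5.2 mg/L as Cl₂.
(b) Cl₂ equivalent needed: 5.2 mg/L × 199,470 L = 1,037,000 mg = 1037 g.
(b) Product at 55.7% available chlorine: 1037 / 0.557 = 1862 g.

(a) 37.2 kg; (b) 1.86 kg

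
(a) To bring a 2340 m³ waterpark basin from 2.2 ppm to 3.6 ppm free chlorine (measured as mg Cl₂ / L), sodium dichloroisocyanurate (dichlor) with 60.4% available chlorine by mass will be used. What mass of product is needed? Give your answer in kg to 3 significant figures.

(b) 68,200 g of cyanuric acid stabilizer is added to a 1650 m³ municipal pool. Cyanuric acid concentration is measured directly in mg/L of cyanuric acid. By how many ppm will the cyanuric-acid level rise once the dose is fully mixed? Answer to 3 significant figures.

(a) Volume: 2340 m³ = 2,340,000 L.
(a) Chlorine deficit: 3.6 − 2.2 = 1.4 ppm = 1.4 mg/L as Cl₂.
(a) Cl₂ equivalent needed: 1.4 mg/L × 2,340,000 L = 3,276,000 mg = 3276 g.
(a) Product at 60.4% available chlorine: 3276 / 0.604 = 5424 g.

(b) Volume: 1650 m³ = 1,650,000 L.
(b) Rise: 68,200 g / 1,650,000 L × 1000 = 41.33 mg/L.

(a) 5.42 kg; (b) 41.3 ppm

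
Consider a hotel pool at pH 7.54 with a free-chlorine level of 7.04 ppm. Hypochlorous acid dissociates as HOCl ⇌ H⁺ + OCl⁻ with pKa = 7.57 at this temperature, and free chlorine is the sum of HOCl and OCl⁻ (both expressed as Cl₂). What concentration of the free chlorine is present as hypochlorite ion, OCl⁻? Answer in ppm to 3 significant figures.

3.40 ppm

[OCl⁻]/[HOCl] = 10^(pH − pKa) = 10^(7.54 − 7.57) = 10^-0.03 = 0.9333.
Fraction as HOCl = 1 / (1 + 0.9333) = 0.5173.
OCl⁻ = (1 − 0.5173) × 7.04 ppm = 3.398 ppm.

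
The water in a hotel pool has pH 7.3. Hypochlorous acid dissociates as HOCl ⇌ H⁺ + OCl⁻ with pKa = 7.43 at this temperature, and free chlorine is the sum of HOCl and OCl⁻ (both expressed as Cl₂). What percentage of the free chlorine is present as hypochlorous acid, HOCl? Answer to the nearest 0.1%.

57.4%

[OCl⁻]/[HOCl] = 10^(pH − pKa) = 10^(7.3 − 7.43) = 10^-0.13 = 0.7413.
Fraction as HOCl = 1 / (1 + 0.7413) = 0.5743.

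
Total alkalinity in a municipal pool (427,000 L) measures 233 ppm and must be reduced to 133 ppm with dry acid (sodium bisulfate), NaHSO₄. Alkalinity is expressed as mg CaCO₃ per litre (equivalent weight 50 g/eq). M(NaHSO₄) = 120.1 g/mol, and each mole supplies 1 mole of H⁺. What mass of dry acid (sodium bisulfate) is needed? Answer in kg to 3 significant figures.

103 kg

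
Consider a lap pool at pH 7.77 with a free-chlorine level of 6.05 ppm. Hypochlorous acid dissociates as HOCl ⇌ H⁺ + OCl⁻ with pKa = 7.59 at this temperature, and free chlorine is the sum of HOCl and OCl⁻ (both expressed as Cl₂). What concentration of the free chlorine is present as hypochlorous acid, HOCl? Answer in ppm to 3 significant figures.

2.41 ppm

[OCl⁻]/[HOCl] = 10^(pH − pKa) = 10^(7.77 − 7.59) = 10^0.18 = 1.514.
Fraction as HOCl = 1 / (1 + 1.514) = 0.3978.
HOCl = 0.3978 × 6.05 ppm = 2.407 ppm.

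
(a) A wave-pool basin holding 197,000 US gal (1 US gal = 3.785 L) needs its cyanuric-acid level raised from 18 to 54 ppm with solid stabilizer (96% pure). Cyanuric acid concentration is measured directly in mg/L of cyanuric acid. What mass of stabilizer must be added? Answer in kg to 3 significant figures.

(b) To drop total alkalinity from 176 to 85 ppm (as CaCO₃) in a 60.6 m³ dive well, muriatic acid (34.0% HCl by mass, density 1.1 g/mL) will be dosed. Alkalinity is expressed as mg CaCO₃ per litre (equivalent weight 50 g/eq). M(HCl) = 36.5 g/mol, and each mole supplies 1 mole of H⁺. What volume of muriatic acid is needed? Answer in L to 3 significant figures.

(a) 28.0 kg; (b) 10.8 L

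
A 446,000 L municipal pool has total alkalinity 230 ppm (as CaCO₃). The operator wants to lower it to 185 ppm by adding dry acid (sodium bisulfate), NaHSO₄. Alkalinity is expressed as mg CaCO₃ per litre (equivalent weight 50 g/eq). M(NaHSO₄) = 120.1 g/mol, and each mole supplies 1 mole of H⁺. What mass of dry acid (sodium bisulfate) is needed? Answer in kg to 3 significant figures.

48.2 kg

Alkalinity to neutralize: (230 − 185) = 45 mg/L as CaCO₃ × 446,000 L = 20,070 g as CaCO₃.
Equivalents of H⁺ required: 20,070 ÷ 50 g/eq = 401.4 eq = 401.4 mol NaHSO₄.
Mass of NaHSO₄: 401.4 × 120.1 = 48,210 g.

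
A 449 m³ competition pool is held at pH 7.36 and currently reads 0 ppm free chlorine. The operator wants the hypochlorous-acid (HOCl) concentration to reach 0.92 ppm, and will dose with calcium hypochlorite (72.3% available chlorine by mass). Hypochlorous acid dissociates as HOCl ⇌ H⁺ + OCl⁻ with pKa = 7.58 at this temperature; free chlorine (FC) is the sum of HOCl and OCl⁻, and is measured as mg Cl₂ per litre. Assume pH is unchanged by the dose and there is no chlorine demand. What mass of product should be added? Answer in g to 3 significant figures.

Volume: 449 m³ = 449,000 L.
[OCl⁻]/[HOCl] = 10^(pH − pKa) = 10^(7.36 − 7.58) = 0.6026; fraction as HOCl = 1/(1 + 0.6026) = 0.624.
Free chlorine required for 0.92 ppm HOCl: 0.92 / 0.624 = 1.474 ppm.
FC to add: 1.474 − 0 = 1.474 mg/L as Cl₂.
Cl₂ equivalent: 1.474 mg/L × 449,000 L = 662 g.
Product at 72.3% available Cl: 662 / 0.723 = 915.6 g.

916 g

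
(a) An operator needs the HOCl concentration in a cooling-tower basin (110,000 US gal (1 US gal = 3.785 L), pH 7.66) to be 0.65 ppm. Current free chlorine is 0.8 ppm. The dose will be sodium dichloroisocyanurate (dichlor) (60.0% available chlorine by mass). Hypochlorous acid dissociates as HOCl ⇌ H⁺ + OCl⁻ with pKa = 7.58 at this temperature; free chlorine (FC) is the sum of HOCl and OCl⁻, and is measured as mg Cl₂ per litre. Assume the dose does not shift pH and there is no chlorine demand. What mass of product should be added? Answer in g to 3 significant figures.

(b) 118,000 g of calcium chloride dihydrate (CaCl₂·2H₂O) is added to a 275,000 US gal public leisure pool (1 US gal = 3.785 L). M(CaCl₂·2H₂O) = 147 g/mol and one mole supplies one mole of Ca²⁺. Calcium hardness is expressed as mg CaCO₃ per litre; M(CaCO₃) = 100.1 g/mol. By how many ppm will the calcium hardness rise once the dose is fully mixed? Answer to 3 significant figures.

(a) 438 g; (b) 77.2 ppm

(a) Volume: 110,000 US gal × 3.785 L/gal = 416,350 L.
(a) [OCl⁻]/[HOCl] = 10^(pH − pKa) = 10^(7.66 − 7.58) = 1.202; fraction as HOCl = 1/(1 + 1.202) = 0.4541.
(a) Free chlorine required for 0.65 ppm HOCl: 0.65 / 0.4541 = 1.431 ppm.
(a) FC to add: 1.431 − 0.8 = 0.6315 mg/L as Cl₂.
(a) Cl₂ equivalent: 0.6315 mg/L × 416,350 L = 262.9 g.
(a) Product at 60.0% available Cl: 262.9 / 0.6 = 438.2 g.

(b) Volume: 275,000 US gal × 3.785 L/gal = 1,040,875 L.
(b) Moles of Ca²⁺: 118,000 g ÷ 147 g/mol = 802.7 mol.
(b) As CaCO₃: 802.7 mol × 100.1 g/mol = 80,350 g.
(b) Rise: 80,350 g / 1,040,875 L × 1000 = 77.2 mg/L.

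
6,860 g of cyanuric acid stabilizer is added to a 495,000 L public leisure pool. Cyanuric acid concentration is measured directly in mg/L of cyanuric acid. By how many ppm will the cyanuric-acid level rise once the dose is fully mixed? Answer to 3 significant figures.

13.9 ppm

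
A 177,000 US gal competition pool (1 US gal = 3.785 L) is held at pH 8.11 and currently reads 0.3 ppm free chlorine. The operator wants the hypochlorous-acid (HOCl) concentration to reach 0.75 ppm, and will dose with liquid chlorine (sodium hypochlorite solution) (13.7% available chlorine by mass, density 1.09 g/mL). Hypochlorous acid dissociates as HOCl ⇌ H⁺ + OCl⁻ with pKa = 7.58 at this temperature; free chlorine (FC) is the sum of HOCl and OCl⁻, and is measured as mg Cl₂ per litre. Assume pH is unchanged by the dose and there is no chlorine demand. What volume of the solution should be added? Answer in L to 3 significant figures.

Volume: 177,000 US gal × 3.785 L/gal = 669,945 L.
[OCl⁻]/[HOCl] = 10^(pH − pKa) = 10^(8.11 − 7.58) = 3.388; fraction as HOCl = 1/(1 + 3.388) = 0.2279.
Free chlorine required for 0.75 ppm HOCl: 0.75 / 0.2279 = 3.291 ppm.
FC to add: 3.291 − 0.3 = 2.991 mg/L as Cl₂.
Cl₂ equivalent: 2.991 mg/L × 669,945 L = 2004 g.
Product at 13.7% available Cl: 2004 / 0.137 = 14,630 g.
Volume: 14,630 g ÷ 1.09 g/mL = 13,420 mL.

13.4 L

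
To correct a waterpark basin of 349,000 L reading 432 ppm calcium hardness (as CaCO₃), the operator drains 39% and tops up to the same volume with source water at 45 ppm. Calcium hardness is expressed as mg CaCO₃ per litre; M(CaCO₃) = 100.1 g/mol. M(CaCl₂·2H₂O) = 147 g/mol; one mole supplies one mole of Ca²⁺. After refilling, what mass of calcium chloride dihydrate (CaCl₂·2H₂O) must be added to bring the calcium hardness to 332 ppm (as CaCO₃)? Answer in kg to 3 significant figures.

After draining 39% and refilling: 432 × 0.61 + 45 × 0.39 = 281.07 ppm.
Deficit to target: 332 − 281.07 = 50.93 mg/L.
As CaCO₃: 50.93 mg/L × 349,000 L = 17,770 g; ÷ 100.1 = 177.6 mol Ca²⁺.
Mass: 177.6 × 147 = 26,100 g.

26.1 kg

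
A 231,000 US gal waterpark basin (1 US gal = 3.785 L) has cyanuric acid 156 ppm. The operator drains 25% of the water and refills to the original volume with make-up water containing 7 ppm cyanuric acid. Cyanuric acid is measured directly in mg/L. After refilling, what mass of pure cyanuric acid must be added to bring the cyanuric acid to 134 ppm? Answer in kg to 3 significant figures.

13.3 kg

Volume: 231,000 US gal × 3.785 L/gal = 874,335 L.
After draining 25% and refilling: 156 × 0.75 + 7 × 0.25 = 118.75 ppm.
Deficit to target: 134 − 118.75 = 15.25 mg/L.
Mass: 15.25 mg/L × 874,335 L = 13,330 g cyanuric acid.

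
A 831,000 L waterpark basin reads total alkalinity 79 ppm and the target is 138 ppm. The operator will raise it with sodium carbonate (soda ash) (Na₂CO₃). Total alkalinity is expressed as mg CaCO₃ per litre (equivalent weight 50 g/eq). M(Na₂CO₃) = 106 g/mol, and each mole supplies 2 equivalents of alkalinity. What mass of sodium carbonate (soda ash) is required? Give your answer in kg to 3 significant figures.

52.0 kg

Alkalinity to add: (138 − 79) = 59 mg/L as CaCO₃ × 831,000 L = 49,030 g as CaCO₃.
Equivalents: 49,030 g ÷ 50 g/eq = 980.6 eq.
Each mole of Na₂CO₃ supplies 2 eq, so 980.6 / 2 = 490.3 mol.
Mass: 490.3 mol × 106 g/mol = 51,970 g.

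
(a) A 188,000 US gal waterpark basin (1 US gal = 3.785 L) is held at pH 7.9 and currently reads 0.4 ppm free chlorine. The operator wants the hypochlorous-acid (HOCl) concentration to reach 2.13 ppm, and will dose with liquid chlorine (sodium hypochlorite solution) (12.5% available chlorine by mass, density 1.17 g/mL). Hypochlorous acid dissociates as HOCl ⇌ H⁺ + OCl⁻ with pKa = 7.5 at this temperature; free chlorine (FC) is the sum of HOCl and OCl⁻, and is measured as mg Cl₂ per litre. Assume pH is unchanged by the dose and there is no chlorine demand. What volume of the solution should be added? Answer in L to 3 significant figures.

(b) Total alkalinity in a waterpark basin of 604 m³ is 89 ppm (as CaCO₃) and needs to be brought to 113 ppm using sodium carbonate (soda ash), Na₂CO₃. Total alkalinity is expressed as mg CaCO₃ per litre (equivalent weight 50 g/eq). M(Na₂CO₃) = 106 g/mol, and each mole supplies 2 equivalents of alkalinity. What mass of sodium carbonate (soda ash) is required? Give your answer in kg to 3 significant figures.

(a) Volume: 188,000 US gal × 3.785 L/gal = 711,580 L.
(a) [OCl⁻]/[HOCl] = 10^(pH − pKa) = 10^(7.9 − 7.5) = 2.512; fraction as HOCl = 1/(1 + 2.512) = 0.2847.
(a) Free chlorine required for 2.13 ppm HOCl: 2.13 / 0.2847 = 7.48 ppm.
(a) FC to add: 7.48 − 0.4 = 7.08 mg/L as Cl₂.
(a) Cl₂ equivalent: 7.08 mg/L × 711,580 L = 5038 g.
(a) Product at 12.5% available Cl: 5038 / 0.125 = 40,310 g.
(a) Volume: 40,310 g ÷ 1.17 g/mL = 34,450 mL.

(b) Volume: 604 m³ = 604,000 L.
(b) Alkalinity to add: (113 − 89) = 24 mg/L as CaCO₃ × 604,000 L = 14,500 g as CaCO₃.
(b) Equivalents: 14,500 g ÷ 50 g/eq = 289.9 eq.
(b) Each mole of Na₂CO₃ supplies 2 eq, so 289.9 / 2 = 145 mol.
(b) Mass: 145 mol × 106 g/mol = 15,370 g.

(a) 34.4 L; (b) 15.4 kg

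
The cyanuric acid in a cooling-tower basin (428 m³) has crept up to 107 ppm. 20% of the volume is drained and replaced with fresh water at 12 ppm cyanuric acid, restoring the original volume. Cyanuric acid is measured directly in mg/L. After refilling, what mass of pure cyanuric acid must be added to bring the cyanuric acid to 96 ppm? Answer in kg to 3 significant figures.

Volume: 428 m³ = 428,000 L.
After draining 20% and refilling: 107 × 0.80 + 12 × 0.20 = 88 ppm.
Deficit to target: 96 − 88 = 8 mg/L.
Mass: 8 mg/L × 428,000 L = 3424 g cyanuric acid.

3.42 kg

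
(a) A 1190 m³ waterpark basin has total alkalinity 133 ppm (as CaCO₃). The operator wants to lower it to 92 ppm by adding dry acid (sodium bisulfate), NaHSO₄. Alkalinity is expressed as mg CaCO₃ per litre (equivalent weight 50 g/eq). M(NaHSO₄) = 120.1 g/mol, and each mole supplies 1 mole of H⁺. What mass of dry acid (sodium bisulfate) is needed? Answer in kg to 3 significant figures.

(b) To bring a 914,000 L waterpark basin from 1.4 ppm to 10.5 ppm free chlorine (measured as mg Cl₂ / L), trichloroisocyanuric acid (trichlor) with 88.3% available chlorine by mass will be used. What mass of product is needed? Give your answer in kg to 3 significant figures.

(a) 117 kg; (b) 9.42 kg

(a) Volume: 1190 m³ = 1,190,000 L.
(a) Alkalinity to neutralize: (133 − 92) = 41 mg/L as CaCO₃ × 1,190,000 L = 48,790 g as CaCO₃.
(a) Equivalents of H⁺ required: 48,790 ÷ 50 g/eq = 975.8 eq = 975.8 mol NaHSO₄.
(a) Mass of NaHSO₄: 975.8 × 120.1 = 117,200 g.

(b) Chlorine deficit: 10.5 − 1.4 = 9.1 ppm = 9.1 mg/L as Cl₂.
(b) Cl₂ equivalent needed: 9.1 mg/L × 914,000 L = 8,317,000 mg = 8317 g.
(b) Product at 88.3% available chlorine: 8317 / 0.883 = 9419 g.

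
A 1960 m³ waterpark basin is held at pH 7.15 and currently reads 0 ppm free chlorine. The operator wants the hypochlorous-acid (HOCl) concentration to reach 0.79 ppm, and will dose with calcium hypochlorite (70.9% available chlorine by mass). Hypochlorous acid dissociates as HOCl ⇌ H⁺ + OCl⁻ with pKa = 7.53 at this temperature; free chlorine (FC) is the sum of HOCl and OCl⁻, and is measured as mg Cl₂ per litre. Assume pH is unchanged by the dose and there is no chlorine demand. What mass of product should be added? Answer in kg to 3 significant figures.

Volume: 1960 m³ = 1,960,000 L.
[OCl⁻]/[HOCl] = 10^(pH − pKa) = 10^(7.15 − 7.53) = 0.4169; fraction as HOCl = 1/(1 + 0.4169) = 0.7058.
Free chlorine required for 0.79 ppm HOCl: 0.79 / 0.7058 = 1.119 ppm.
FC to add: 1.119 − 0 = 1.119 mg/L as Cl₂.
Cl₂ equivalent: 1.119 mg/L × 1,960,000 L = 2194 g.
Product at 70.9% available Cl: 2194 / 0.709 = 3094 g.

3.09 kg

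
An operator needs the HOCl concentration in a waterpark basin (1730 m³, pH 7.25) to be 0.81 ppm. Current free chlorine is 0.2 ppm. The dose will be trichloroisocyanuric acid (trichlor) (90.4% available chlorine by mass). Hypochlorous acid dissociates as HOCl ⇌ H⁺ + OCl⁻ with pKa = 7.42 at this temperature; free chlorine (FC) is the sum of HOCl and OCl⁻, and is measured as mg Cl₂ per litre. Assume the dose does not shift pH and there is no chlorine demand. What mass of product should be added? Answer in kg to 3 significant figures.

Volume: 1730 m³ = 1,730,000 L.
[OCl⁻]/[HOCl] = 10^(pH − pKa) = 10^(7.25 − 7.42) = 0.6761; fraction as HOCl = 1/(1 + 0.6761) = 0.5966.
Free chlorine required for 0.81 ppm HOCl: 0.81 / 0.5966 = 1.358 ppm.
FC to add: 1.358 − 0.2 = 1.158 mg/L as Cl₂.
Cl₂ equivalent: 1.158 mg/L × 1,730,000 L = 2003 g.
Product at 90.4% available Cl: 2003 / 0.904 = 2215 g.

2.22 kg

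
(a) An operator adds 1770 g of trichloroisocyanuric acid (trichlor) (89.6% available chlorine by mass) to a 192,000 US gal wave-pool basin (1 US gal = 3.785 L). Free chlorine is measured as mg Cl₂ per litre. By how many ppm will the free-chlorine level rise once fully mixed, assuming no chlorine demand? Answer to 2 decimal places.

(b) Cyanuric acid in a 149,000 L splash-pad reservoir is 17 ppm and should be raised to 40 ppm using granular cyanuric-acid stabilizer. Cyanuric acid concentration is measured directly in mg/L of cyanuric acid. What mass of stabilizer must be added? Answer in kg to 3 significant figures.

(a) Volume: 192,000 US gal × 3.785 L/gal = 726,720 L.
(a) Available chlorine delivered: 1770 g × 0.896 = 1586 g as Cl₂.
(a) Concentration rise: 1586 g / 726,720 L = 2.182 mg/L = 2.18 ppm.

(b) CYA to add: (40 − 17) = 23 mg/L × 149,000 L = 3427 g cyanuric acid.

(a) 2.18 ppm; (b) 3.43 kg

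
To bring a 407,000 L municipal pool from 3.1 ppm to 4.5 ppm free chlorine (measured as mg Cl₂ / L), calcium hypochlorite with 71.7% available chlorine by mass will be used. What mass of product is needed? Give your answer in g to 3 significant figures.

Chlorine deficit: 4.5 − 3.1 = 1.4 ppm = 1.4 mg/L as Cl₂.
Cl₂ equivalent needed: 1.4 mg/L × 407,000 L = 569,800 mg = 569.8 g.
Product at 71.7% available chlorine: 569.8 / 0.717 = 794.7 g.

795 g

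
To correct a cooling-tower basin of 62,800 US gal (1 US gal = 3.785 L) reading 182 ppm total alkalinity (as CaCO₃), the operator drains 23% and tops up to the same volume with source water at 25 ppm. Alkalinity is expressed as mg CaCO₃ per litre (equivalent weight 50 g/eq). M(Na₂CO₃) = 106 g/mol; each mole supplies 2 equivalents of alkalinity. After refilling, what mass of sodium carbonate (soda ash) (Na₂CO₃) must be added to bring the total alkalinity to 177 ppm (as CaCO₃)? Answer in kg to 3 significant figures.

Volume: 62,800 US gal × 3.785 L/gal = 237,698 L.
After draining 23% and refilling: 182 × 0.77 + 25 × 0.23 = 145.89 ppm.
Deficit to target: 177 − 145.89 = 31.11 mg/L.
As CaCO₃: 31.11 mg/L × 237,698 L = 7395 g; ÷ 50 g/eq ÷ 2 = 73.95 mol Na₂CO₃.
Mass: 73.95 × 106 = 7838 g.

7.84 kg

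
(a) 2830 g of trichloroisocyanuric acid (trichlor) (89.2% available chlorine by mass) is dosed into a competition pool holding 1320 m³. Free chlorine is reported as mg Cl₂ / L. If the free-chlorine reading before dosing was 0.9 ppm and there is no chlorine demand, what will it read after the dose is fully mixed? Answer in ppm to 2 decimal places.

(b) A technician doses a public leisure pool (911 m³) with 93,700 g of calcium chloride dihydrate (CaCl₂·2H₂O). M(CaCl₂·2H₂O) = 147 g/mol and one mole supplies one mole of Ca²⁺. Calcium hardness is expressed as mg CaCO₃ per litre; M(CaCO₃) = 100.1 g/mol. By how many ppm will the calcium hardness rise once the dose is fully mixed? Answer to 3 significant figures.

(a) 2.81 ppm; (b) 70.0 ppm

(a) Volume: 1320 m³ = 1,320,000 L.
(a) Available chlorine delivered: 2830 g × 0.892 = 2524 g as Cl₂.
(a) Concentration rise: 2524 g / 1,320,000 L = 1.912 mg/L = 1.91 ppm.
(a) Final FC: 0.9 + 1.91 = 2.81 ppm.

(b) Volume: 911 m³ = 911,000 L.
(b) Moles of Ca²⁺: 93,700 g ÷ 147 g/mol = 637.4 mol.
(b) As CaCO₃: 637.4 mol × 100.1 g/mol = 63,810 g.
(b) Rise: 63,810 g / 911,000 L × 1000 = 70.04 mg/L.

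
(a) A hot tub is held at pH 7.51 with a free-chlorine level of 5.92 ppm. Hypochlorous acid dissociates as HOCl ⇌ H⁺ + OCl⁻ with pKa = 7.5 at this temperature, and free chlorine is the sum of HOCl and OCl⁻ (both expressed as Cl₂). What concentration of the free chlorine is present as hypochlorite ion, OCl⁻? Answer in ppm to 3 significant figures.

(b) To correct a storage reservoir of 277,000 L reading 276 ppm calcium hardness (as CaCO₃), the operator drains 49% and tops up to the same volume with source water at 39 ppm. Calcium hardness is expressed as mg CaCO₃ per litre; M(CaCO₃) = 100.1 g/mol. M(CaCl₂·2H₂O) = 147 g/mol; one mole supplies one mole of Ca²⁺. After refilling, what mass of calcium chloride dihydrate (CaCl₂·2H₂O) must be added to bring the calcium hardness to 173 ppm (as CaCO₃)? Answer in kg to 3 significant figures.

(a) 2.99 ppm; (b) 5.34 kg

(a) [OCl⁻]/[HOCl] = 10^(pH − pKa) = 10^(7.51 − 7.5) = 10^0.01 = 1.023.
(a) Fraction as HOCl = 1 / (1 + 1.023) = 0.4942.
(a) OCl⁻ = (1 − 0.4942) × 5.92 ppm = 2.994 ppm.

(b) After draining 49% and refilling: 276 × 0.51 + 39 × 0.49 = 159.87 ppm.
(b) Deficit to target: 173 − 159.87 = 13.13 mg/L.
(b) As CaCO₃: 13.13 mg/L × 277,000 L = 3637 g; ÷ 100.1 = 36.33 mol Ca²⁺.
(b) Mass: 36.33 × 147 = 5341 g.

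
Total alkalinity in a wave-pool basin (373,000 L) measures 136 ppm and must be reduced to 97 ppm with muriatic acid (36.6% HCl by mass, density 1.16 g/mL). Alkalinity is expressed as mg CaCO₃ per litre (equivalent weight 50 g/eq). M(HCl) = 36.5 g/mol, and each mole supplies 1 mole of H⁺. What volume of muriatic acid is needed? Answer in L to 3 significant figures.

Alkalinity to neutralize: (136 − 97) = 39 mg/L as CaCO₃ × 373,000 L = 14,550 g as CaCO₃.
Equivalents of H⁺ required: 14,550 ÷ 50 g/eq = 290.9 eq = 290.9 mol HCl.
Mass of HCl: 290.9 × 36.5 = 10,620 g.
Mass of 36.6% solution: 10,620 / 0.366 = 29,010 g.
Volume: 29,010 g ÷ 1.16 g/mL = 25,010 mL.

25.0 L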